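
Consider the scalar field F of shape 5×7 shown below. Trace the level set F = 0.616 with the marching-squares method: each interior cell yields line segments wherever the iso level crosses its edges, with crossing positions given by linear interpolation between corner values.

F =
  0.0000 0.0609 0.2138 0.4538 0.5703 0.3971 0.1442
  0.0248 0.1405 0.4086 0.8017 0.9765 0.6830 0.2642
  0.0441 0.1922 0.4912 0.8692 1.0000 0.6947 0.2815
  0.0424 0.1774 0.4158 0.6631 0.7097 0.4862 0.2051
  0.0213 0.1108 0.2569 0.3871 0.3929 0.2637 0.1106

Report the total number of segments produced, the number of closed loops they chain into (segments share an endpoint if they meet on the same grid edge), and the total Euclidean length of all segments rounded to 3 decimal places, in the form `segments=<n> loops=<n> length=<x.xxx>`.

segments=12 loops=1 length=9.431

cell (0,2): code 0100 → (0.466,3.000)–(1.000,2.528)
cell (0,3): code 1100 → (0.113,4.000)–(0.466,3.000)
cell (0,4): code 1100 → (0.766,5.000)–(0.113,4.000)
cell (0,5): code 1000 → (1.000,5.160)–(0.766,5.000)
cell (1,2): code 0110 → (1.000,2.528)–(2.000,2.330)
cell (1,5): code 1001 → (2.000,5.190)–(1.000,5.160)
cell (2,2): code 0110 → (2.000,2.330)–(3.000,2.810)
cell (2,4): code 1011 → (3.000,4.419)–(2.377,5.000)
cell (2,5): code 0001 → (2.377,5.000)–(2.000,5.190)
cell (3,2): code 0010 → (3.000,2.810)–(3.171,3.000)
cell (3,3): code 0011 → (3.171,3.000)–(3.296,4.000)
cell (3,4): code 0001 → (3.296,4.000)–(3.000,4.419)
total: 12 segments, chained into 1 closed loop(s), length Σ = 9.431159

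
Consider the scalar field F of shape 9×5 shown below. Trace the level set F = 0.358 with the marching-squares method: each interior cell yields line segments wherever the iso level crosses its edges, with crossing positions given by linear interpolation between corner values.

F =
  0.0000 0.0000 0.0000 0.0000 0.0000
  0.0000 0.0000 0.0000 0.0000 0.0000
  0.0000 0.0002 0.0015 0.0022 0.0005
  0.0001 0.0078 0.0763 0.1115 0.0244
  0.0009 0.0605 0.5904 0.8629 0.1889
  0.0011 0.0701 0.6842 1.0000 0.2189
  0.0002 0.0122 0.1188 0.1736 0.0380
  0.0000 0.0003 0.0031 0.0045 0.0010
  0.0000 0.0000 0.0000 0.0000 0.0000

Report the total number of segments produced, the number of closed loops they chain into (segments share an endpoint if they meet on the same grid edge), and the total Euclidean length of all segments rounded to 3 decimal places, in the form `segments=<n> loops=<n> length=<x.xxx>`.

cell (3,1): code 0100 → (3.548,2.000)–(4.000,1.561)
cell (3,2): code 1100 → (3.328,3.000)–(3.548,2.000)
cell (3,3): code 1000 → (4.000,3.749)–(3.328,3.000)
cell (4,1): code 0110 → (4.000,1.561)–(5.000,1.469)
cell (4,3): code 1001 → (5.000,3.822)–(4.000,3.749)
cell (5,1): code 0010 → (5.000,1.469)–(5.577,2.000)
cell (5,2): code 0011 → (5.577,2.000)–(5.777,3.000)
cell (5,3): code 0001 → (5.777,3.000)–(5.000,3.822)
total: 8 segments, chained into 1 closed loop(s), length Σ = 7.601950

segments=8 loops=1 length=7.602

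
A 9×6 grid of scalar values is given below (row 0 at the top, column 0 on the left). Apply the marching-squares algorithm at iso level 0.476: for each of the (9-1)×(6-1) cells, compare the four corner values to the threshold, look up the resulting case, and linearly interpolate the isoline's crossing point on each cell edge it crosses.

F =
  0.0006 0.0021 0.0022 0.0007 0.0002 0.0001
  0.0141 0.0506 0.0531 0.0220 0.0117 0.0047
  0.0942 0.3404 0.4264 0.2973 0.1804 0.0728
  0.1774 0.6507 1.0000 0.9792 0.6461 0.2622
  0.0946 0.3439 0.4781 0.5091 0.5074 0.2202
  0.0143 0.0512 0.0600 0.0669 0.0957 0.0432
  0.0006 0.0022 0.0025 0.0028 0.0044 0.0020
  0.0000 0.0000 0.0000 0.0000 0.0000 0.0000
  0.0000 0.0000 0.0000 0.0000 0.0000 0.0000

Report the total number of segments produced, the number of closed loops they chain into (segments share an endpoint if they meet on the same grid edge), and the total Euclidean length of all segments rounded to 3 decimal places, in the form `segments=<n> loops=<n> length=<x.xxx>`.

segments=12 loops=1 length=9.349

cell (2,0): code 0100 → (2.437,1.000)–(3.000,0.631)
cell (2,1): code 1100 → (2.086,2.000)–(2.437,1.000)
cell (2,2): code 1100 → (2.262,3.000)–(2.086,2.000)
cell (2,3): code 1100 → (2.635,4.000)–(2.262,3.000)
cell (2,4): code 1000 → (3.000,4.443)–(2.635,4.000)
cell (3,0): code 0010 → (3.000,0.631)–(3.569,1.000)
cell (3,1): code 0111 → (3.569,1.000)–(4.000,1.984)
cell (3,4): code 1001 → (4.000,4.109)–(3.000,4.443)
cell (4,1): code 0010 → (4.000,1.984)–(4.005,2.000)
cell (4,2): code 0011 → (4.005,2.000)–(4.075,3.000)
cell (4,3): code 0011 → (4.075,3.000)–(4.076,4.000)
cell (4,4): code 0001 → (4.076,4.000)–(4.000,4.109)
total: 12 segments, chained into 1 closed loop(s), length Σ = 9.348979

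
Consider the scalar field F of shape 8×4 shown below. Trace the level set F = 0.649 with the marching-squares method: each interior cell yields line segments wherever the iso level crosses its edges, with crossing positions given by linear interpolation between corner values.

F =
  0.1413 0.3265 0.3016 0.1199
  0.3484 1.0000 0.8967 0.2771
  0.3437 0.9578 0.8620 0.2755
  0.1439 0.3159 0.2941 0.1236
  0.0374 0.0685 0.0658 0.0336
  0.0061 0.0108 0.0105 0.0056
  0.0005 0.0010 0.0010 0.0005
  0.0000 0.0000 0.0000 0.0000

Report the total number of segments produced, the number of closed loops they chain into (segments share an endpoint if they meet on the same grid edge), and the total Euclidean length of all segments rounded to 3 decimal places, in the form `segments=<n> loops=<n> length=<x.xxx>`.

cell (0,0): code 0100 → (0.479,1.000)–(1.000,0.461)
cell (0,1): code 1100 → (0.584,2.000)–(0.479,1.000)
cell (0,2): code 1000 → (1.000,2.400)–(0.584,2.000)
cell (1,0): code 0110 → (1.000,0.461)–(2.000,0.497)
cell (1,2): code 1001 → (2.000,2.363)–(1.000,2.400)
cell (2,0): code 0010 → (2.000,0.497)–(2.481,1.000)
cell (2,1): code 0011 → (2.481,1.000)–(2.375,2.000)
cell (2,2): code 0001 → (2.375,2.000)–(2.000,2.363)
total: 8 segments, chained into 1 closed loop(s), length Σ = 6.557030

segments=8 loops=1 length=6.557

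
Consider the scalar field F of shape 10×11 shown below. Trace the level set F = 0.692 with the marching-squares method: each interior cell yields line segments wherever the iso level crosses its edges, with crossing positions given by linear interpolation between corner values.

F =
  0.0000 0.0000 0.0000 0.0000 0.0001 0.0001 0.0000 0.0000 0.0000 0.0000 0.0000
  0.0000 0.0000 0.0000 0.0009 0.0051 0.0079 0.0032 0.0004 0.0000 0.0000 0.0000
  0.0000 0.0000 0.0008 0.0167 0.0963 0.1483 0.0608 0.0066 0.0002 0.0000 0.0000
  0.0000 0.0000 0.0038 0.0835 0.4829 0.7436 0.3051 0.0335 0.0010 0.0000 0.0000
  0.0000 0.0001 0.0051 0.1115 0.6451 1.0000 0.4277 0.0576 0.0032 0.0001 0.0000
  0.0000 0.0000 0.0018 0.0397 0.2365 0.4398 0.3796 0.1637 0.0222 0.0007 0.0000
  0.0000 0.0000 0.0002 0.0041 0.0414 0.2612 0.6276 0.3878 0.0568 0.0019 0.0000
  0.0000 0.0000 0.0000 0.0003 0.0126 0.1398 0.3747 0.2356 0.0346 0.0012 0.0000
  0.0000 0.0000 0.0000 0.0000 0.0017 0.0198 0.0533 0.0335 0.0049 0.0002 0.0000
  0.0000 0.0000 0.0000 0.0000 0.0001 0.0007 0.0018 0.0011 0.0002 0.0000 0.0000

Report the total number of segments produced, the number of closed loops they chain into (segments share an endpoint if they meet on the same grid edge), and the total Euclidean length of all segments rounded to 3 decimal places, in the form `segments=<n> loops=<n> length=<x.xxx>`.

segments=6 loops=1 length=4.447

cell (2,4): code 0100 → (2.913,5.000)–(3.000,4.802)
cell (2,5): code 1000 → (3.000,5.118)–(2.913,5.000)
cell (3,4): code 0110 → (3.000,4.802)–(4.000,4.132)
cell (3,5): code 1001 → (4.000,5.538)–(3.000,5.118)
cell (4,4): code 0010 → (4.000,4.132)–(4.550,5.000)
cell (4,5): code 0001 → (4.550,5.000)–(4.000,5.538)
total: 6 segments, chained into 1 closed loop(s), length Σ = 4.447417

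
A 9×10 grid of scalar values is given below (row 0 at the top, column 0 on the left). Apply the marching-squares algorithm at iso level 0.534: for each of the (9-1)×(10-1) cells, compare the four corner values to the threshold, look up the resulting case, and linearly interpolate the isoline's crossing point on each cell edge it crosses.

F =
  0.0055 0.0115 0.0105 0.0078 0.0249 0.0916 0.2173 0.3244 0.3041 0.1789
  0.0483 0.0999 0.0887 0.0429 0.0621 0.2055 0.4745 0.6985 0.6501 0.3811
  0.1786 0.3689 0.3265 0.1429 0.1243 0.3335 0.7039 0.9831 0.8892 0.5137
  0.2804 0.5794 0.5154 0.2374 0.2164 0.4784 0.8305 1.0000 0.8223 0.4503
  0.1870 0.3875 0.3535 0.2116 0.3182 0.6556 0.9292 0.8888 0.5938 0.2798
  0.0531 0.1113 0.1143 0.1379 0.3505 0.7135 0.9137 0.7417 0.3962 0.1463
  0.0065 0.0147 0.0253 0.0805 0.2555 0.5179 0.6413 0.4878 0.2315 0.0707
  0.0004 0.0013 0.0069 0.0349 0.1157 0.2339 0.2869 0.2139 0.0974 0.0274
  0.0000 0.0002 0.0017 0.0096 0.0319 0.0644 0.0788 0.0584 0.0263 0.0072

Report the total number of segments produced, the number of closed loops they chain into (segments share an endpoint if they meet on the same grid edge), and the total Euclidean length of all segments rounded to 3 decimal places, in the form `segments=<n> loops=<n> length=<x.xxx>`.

cell (0,6): code 0100 → (0.560,7.000)–(1.000,6.266)
cell (0,7): code 1100 → (0.664,8.000)–(0.560,7.000)
cell (0,8): code 1000 → (1.000,8.432)–(0.664,8.000)
cell (1,5): code 0100 → (1.259,6.000)–(2.000,5.541)
cell (1,6): code 1110 → (1.000,6.266)–(1.259,6.000)
cell (1,8): code 1001 → (2.000,8.946)–(1.000,8.432)
cell (2,0): code 0100 → (2.784,1.000)–(3.000,0.848)
cell (2,1): code 1000 → (3.000,1.709)–(2.784,1.000)
cell (2,5): code 0110 → (2.000,5.541)–(3.000,5.158)
cell (2,8): code 1001 → (3.000,8.775)–(2.000,8.946)
cell (3,0): code 0010 → (3.000,0.848)–(3.237,1.000)
cell (3,1): code 0001 → (3.237,1.000)–(3.000,1.709)
cell (3,4): code 0100 → (3.314,5.000)–(4.000,4.640)
cell (3,5): code 1110 → (3.000,5.158)–(3.314,5.000)
cell (3,8): code 1001 → (4.000,8.190)–(3.000,8.775)
cell (4,4): code 0110 → (4.000,4.640)–(5.000,4.506)
cell (4,7): code 1011 → (5.000,7.601)–(4.303,8.000)
cell (4,8): code 0001 → (4.303,8.000)–(4.000,8.190)
cell (5,4): code 0010 → (5.000,4.506)–(5.918,5.000)
cell (5,5): code 0111 → (5.918,5.000)–(6.000,5.130)
cell (5,6): code 1011 → (6.000,6.699)–(5.818,7.000)
cell (5,7): code 0001 → (5.818,7.000)–(5.000,7.601)
cell (6,5): code 0010 → (6.000,5.130)–(6.303,6.000)
cell (6,6): code 0001 → (6.303,6.000)–(6.000,6.699)
total: 24 segments, chained into 2 closed loop(s), length Σ = 17.595257

segments=24 loops=2 length=17.595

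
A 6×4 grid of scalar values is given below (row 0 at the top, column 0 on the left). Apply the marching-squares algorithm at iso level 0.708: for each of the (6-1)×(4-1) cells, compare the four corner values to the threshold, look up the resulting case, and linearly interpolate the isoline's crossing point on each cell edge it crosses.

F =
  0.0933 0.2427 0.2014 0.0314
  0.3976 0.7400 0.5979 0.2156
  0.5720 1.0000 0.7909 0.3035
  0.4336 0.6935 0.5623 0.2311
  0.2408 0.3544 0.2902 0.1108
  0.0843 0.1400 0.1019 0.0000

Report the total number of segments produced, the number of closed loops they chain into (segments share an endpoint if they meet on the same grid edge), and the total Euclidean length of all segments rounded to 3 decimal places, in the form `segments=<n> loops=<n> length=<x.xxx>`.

segments=8 loops=1 length=5.666

cell (0,0): code 0100 → (0.936,1.000)–(1.000,0.907)
cell (0,1): code 1000 → (1.000,1.225)–(0.936,1.000)
cell (1,0): code 0110 → (1.000,0.907)–(2.000,0.318)
cell (1,1): code 1101 → (1.570,2.000)–(1.000,1.225)
cell (1,2): code 1000 → (2.000,2.170)–(1.570,2.000)
cell (2,0): code 0010 → (2.000,0.318)–(2.953,1.000)
cell (2,1): code 0011 → (2.953,1.000)–(2.363,2.000)
cell (2,2): code 0001 → (2.363,2.000)–(2.000,2.170)
total: 8 segments, chained into 1 closed loop(s), length Σ = 5.665714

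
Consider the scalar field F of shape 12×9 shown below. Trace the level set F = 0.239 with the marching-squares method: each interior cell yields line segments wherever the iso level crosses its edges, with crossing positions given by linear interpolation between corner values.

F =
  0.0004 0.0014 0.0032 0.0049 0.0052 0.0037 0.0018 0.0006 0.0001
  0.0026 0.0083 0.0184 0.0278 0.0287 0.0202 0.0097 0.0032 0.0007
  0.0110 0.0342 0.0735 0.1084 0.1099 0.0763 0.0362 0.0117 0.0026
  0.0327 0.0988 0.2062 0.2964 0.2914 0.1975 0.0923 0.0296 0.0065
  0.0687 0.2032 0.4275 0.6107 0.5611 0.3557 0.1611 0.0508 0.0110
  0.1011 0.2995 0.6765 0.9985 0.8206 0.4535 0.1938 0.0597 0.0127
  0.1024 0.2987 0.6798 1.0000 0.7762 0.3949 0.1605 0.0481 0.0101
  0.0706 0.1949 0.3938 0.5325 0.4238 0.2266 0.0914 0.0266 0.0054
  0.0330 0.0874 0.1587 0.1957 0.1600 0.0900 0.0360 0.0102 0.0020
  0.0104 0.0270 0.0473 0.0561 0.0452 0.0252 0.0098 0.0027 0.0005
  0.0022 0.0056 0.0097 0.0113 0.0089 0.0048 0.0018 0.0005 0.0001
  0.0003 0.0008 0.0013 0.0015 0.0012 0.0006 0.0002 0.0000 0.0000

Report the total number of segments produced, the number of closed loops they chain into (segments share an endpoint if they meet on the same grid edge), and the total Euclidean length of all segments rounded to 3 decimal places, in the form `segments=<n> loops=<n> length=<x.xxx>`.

segments=20 loops=1 length=16.123

cell (2,2): code 0100 → (2.695,3.000)–(3.000,2.364)
cell (2,3): code 1100 → (2.711,4.000)–(2.695,3.000)
cell (2,4): code 1000 → (3.000,4.558)–(2.711,4.000)
cell (3,1): code 0100 → (3.148,2.000)–(4.000,1.160)
cell (3,2): code 1110 → (3.000,2.364)–(3.148,2.000)
cell (3,4): code 1101 → (3.262,5.000)–(3.000,4.558)
cell (3,5): code 1000 → (4.000,5.600)–(3.262,5.000)
cell (4,0): code 0100 → (4.372,1.000)–(5.000,0.695)
cell (4,1): code 1110 → (4.000,1.160)–(4.372,1.000)
cell (4,5): code 1001 → (5.000,5.826)–(4.000,5.600)
cell (5,0): code 0110 → (5.000,0.695)–(6.000,0.696)
cell (5,5): code 1001 → (6.000,5.665)–(5.000,5.826)
cell (6,0): code 0010 → (6.000,0.696)–(6.575,1.000)
cell (6,1): code 0111 → (6.575,1.000)–(7.000,1.222)
cell (6,4): code 1011 → (7.000,4.937)–(6.926,5.000)
cell (6,5): code 0001 → (6.926,5.000)–(6.000,5.665)
cell (7,1): code 0010 → (7.000,1.222)–(7.658,2.000)
cell (7,2): code 0011 → (7.658,2.000)–(7.871,3.000)
cell (7,3): code 0011 → (7.871,3.000)–(7.701,4.000)
cell (7,4): code 0001 → (7.701,4.000)–(7.000,4.937)
total: 20 segments, chained into 1 closed loop(s), length Σ = 16.122638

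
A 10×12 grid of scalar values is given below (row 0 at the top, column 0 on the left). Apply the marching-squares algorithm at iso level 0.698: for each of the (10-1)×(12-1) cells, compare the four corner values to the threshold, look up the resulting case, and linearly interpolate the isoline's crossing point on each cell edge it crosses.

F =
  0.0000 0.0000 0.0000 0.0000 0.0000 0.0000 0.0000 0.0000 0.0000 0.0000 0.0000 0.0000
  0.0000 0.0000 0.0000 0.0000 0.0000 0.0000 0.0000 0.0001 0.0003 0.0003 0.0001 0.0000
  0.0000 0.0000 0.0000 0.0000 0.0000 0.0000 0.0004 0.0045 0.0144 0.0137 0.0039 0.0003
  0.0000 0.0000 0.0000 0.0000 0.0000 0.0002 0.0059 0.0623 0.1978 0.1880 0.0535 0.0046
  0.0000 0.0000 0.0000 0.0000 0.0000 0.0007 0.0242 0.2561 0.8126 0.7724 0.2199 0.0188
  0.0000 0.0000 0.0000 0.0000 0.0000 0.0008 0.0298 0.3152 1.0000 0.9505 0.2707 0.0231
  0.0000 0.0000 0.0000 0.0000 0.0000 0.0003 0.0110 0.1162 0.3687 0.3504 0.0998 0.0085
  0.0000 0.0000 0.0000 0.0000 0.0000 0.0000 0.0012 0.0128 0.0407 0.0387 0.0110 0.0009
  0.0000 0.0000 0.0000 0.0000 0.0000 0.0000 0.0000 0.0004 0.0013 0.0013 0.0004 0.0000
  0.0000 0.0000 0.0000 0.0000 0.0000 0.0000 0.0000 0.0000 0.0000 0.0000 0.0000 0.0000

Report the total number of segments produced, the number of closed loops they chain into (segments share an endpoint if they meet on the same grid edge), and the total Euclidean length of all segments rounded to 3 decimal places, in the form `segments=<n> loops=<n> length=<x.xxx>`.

segments=8 loops=1 length=5.733

cell (3,7): code 0100 → (3.814,8.000)–(4.000,7.794)
cell (3,8): code 1100 → (3.873,9.000)–(3.814,8.000)
cell (3,9): code 1000 → (4.000,9.135)–(3.873,9.000)
cell (4,7): code 0110 → (4.000,7.794)–(5.000,7.559)
cell (4,9): code 1001 → (5.000,9.371)–(4.000,9.135)
cell (5,7): code 0010 → (5.000,7.559)–(5.478,8.000)
cell (5,8): code 0011 → (5.478,8.000)–(5.421,9.000)
cell (5,9): code 0001 → (5.421,9.000)–(5.000,9.371)
total: 8 segments, chained into 1 closed loop(s), length Σ = 5.733279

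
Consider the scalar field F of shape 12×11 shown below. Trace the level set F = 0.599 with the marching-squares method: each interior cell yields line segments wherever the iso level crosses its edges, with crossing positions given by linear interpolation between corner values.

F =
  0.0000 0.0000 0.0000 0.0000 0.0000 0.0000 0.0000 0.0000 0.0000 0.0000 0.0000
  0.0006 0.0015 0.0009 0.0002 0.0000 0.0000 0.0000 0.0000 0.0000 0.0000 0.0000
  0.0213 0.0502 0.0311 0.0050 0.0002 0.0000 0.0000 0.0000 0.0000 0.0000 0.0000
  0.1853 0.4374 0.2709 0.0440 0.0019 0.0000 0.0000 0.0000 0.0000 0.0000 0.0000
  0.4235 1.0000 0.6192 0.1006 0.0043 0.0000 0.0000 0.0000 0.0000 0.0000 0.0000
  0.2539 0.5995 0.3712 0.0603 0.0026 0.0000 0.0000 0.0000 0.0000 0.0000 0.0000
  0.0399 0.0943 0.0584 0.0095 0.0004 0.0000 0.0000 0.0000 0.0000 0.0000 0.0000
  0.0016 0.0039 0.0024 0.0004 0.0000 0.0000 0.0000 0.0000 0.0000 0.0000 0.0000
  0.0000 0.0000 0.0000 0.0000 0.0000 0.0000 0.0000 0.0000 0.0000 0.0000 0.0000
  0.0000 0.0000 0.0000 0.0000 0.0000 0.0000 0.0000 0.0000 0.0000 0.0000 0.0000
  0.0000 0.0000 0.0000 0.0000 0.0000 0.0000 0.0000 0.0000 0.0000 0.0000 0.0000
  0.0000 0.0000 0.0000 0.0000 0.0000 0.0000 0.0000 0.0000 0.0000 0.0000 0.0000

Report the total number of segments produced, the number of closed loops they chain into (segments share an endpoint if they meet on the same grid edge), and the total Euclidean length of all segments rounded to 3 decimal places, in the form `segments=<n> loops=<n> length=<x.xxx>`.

segments=8 loops=1 length=4.929

cell (3,0): code 0100 → (3.287,1.000)–(4.000,0.304)
cell (3,1): code 1100 → (3.942,2.000)–(3.287,1.000)
cell (3,2): code 1000 → (4.000,2.039)–(3.942,2.000)
cell (4,0): code 0110 → (4.000,0.304)–(5.000,0.999)
cell (4,1): code 1011 → (5.000,1.002)–(4.081,2.000)
cell (4,2): code 0001 → (4.081,2.000)–(4.000,2.039)
cell (5,0): code 0010 → (5.000,0.999)–(5.001,1.000)
cell (5,1): code 0001 → (5.001,1.000)–(5.000,1.002)
total: 8 segments, chained into 1 closed loop(s), length Σ = 4.929042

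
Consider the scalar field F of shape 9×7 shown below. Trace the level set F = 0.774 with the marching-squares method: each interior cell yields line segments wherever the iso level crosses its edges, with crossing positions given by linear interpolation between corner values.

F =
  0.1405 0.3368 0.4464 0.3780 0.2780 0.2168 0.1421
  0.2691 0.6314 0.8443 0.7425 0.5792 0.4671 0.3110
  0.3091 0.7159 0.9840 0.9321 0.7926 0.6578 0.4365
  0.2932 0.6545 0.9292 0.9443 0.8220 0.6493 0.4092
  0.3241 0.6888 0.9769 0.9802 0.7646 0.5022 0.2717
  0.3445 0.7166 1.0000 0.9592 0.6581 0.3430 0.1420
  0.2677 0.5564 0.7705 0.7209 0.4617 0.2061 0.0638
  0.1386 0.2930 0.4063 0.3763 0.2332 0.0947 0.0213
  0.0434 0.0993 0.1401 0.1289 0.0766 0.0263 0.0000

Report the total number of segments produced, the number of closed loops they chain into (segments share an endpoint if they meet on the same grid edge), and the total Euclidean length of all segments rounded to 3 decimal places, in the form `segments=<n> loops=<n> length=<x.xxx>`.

cell (0,1): code 0100 → (0.823,2.000)–(1.000,1.670)
cell (0,2): code 1000 → (1.000,2.691)–(0.823,2.000)
cell (1,1): code 0110 → (1.000,1.670)–(2.000,1.217)
cell (1,2): code 1101 → (1.166,3.000)–(1.000,2.691)
cell (1,3): code 1100 → (1.913,4.000)–(1.166,3.000)
cell (1,4): code 1000 → (2.000,4.138)–(1.913,4.000)
cell (2,1): code 0110 → (2.000,1.217)–(3.000,1.435)
cell (2,4): code 1001 → (3.000,4.278)–(2.000,4.138)
cell (3,1): code 0110 → (3.000,1.435)–(4.000,1.296)
cell (3,3): code 1011 → (4.000,3.956)–(3.836,4.000)
cell (3,4): code 0001 → (3.836,4.000)–(3.000,4.278)
cell (4,1): code 0110 → (4.000,1.296)–(5.000,1.203)
cell (4,3): code 1001 → (5.000,3.615)–(4.000,3.956)
cell (5,1): code 0010 → (5.000,1.203)–(5.985,2.000)
cell (5,2): code 0011 → (5.985,2.000)–(5.777,3.000)
cell (5,3): code 0001 → (5.777,3.000)–(5.000,3.615)
total: 16 segments, chained into 1 closed loop(s), length Σ = 13.381809

segments=16 loops=1 length=13.382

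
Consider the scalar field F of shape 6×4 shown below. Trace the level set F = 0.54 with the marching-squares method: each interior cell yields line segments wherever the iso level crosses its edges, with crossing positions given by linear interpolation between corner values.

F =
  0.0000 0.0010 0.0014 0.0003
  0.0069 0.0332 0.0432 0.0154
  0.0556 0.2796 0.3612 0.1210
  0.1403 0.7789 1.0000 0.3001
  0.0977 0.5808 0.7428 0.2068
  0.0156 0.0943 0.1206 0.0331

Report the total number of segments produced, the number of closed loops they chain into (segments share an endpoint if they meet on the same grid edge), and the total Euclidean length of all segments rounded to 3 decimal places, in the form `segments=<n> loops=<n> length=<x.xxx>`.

segments=8 loops=1 length=6.338

cell (2,0): code 0100 → (2.522,1.000)–(3.000,0.626)
cell (2,1): code 1100 → (2.280,2.000)–(2.522,1.000)
cell (2,2): code 1000 → (3.000,2.657)–(2.280,2.000)
cell (3,0): code 0110 → (3.000,0.626)–(4.000,0.916)
cell (3,2): code 1001 → (4.000,2.378)–(3.000,2.657)
cell (4,0): code 0010 → (4.000,0.916)–(4.084,1.000)
cell (4,1): code 0011 → (4.084,1.000)–(4.326,2.000)
cell (4,2): code 0001 → (4.326,2.000)–(4.000,2.378)
total: 8 segments, chained into 1 closed loop(s), length Σ = 6.337631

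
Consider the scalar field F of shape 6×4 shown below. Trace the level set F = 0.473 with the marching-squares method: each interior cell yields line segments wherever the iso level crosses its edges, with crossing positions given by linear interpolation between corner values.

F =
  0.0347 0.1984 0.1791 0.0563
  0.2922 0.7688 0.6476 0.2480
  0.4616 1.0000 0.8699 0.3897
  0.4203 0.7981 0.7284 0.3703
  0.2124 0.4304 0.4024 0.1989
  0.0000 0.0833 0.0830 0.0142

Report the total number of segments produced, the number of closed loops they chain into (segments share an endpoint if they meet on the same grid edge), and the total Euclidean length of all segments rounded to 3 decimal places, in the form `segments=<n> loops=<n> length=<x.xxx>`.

cell (0,0): code 0100 → (0.481,1.000)–(1.000,0.379)
cell (0,1): code 1100 → (0.627,2.000)–(0.481,1.000)
cell (0,2): code 1000 → (1.000,2.437)–(0.627,2.000)
cell (1,0): code 0110 → (1.000,0.379)–(2.000,0.021)
cell (1,2): code 1001 → (2.000,2.827)–(1.000,2.437)
cell (2,0): code 0110 → (2.000,0.021)–(3.000,0.139)
cell (2,2): code 1001 → (3.000,2.713)–(2.000,2.827)
cell (3,0): code 0010 → (3.000,0.139)–(3.884,1.000)
cell (3,1): code 0011 → (3.884,1.000)–(3.783,2.000)
cell (3,2): code 0001 → (3.783,2.000)–(3.000,2.713)
total: 10 segments, chained into 1 closed loop(s), length Σ = 9.840734

segments=10 loops=1 length=9.841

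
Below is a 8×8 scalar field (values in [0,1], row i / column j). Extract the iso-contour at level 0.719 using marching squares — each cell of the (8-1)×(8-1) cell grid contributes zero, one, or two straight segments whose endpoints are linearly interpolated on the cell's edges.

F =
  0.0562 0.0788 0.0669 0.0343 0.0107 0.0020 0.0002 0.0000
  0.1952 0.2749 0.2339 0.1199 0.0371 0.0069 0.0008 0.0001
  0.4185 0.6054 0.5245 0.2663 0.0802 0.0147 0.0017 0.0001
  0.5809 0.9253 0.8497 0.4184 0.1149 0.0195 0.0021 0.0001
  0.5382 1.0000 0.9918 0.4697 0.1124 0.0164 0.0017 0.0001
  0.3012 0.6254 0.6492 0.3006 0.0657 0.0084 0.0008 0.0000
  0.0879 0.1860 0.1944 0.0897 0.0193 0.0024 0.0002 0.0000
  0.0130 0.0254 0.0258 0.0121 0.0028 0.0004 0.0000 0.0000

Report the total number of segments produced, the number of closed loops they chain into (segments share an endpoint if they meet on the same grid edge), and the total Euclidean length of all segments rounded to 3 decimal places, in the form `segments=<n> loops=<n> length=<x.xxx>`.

segments=8 loops=1 length=7.356

cell (2,0): code 0100 → (2.355,1.000)–(3.000,0.401)
cell (2,1): code 1100 → (2.598,2.000)–(2.355,1.000)
cell (2,2): code 1000 → (3.000,2.303)–(2.598,2.000)
cell (3,0): code 0110 → (3.000,0.401)–(4.000,0.392)
cell (3,2): code 1001 → (4.000,2.523)–(3.000,2.303)
cell (4,0): code 0010 → (4.000,0.392)–(4.750,1.000)
cell (4,1): code 0011 → (4.750,1.000)–(4.796,2.000)
cell (4,2): code 0001 → (4.796,2.000)–(4.000,2.523)
total: 8 segments, chained into 1 closed loop(s), length Σ = 7.355812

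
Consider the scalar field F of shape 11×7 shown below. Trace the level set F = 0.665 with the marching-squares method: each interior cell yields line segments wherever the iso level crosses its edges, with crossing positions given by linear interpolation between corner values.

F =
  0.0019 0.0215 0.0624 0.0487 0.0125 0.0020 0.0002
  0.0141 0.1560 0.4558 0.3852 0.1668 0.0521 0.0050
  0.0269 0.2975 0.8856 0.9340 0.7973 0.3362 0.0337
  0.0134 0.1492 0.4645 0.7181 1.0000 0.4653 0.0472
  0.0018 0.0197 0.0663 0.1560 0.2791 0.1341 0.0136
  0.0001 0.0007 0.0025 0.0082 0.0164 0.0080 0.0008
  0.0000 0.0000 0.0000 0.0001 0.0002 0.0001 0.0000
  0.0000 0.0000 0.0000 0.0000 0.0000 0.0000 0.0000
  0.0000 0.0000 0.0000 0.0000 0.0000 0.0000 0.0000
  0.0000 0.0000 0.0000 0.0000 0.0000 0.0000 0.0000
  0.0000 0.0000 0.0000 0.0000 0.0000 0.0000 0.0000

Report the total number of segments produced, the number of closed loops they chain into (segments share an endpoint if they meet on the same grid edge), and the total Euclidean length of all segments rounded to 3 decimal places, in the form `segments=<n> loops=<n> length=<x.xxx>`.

cell (1,1): code 0100 → (1.487,2.000)–(2.000,1.625)
cell (1,2): code 1100 → (1.510,3.000)–(1.487,2.000)
cell (1,3): code 1100 → (1.790,4.000)–(1.510,3.000)
cell (1,4): code 1000 → (2.000,4.287)–(1.790,4.000)
cell (2,1): code 0010 → (2.000,1.625)–(2.524,2.000)
cell (2,2): code 0111 → (2.524,2.000)–(3.000,2.791)
cell (2,4): code 1001 → (3.000,4.627)–(2.000,4.287)
cell (3,2): code 0010 → (3.000,2.791)–(3.094,3.000)
cell (3,3): code 0011 → (3.094,3.000)–(3.465,4.000)
cell (3,4): code 0001 → (3.465,4.000)–(3.000,4.627)
total: 10 segments, chained into 1 closed loop(s), length Σ = 7.729411

segments=10 loops=1 length=7.729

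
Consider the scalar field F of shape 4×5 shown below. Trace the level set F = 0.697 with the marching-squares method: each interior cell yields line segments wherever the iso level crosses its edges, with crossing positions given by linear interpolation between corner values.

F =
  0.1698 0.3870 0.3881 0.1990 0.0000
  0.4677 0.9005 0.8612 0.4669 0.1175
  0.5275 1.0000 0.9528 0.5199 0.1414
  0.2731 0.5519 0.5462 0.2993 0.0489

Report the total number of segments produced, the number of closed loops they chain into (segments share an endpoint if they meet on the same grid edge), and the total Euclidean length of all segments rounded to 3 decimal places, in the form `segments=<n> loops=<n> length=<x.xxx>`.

cell (0,0): code 0100 → (0.604,1.000)–(1.000,0.530)
cell (0,1): code 1100 → (0.653,2.000)–(0.604,1.000)
cell (0,2): code 1000 → (1.000,2.416)–(0.653,2.000)
cell (1,0): code 0110 → (1.000,0.530)–(2.000,0.359)
cell (1,2): code 1001 → (2.000,2.591)–(1.000,2.416)
cell (2,0): code 0010 → (2.000,0.359)–(2.676,1.000)
cell (2,1): code 0011 → (2.676,1.000)–(2.629,2.000)
cell (2,2): code 0001 → (2.629,2.000)–(2.000,2.591)
total: 8 segments, chained into 1 closed loop(s), length Σ = 6.984000

segments=8 loops=1 length=6.984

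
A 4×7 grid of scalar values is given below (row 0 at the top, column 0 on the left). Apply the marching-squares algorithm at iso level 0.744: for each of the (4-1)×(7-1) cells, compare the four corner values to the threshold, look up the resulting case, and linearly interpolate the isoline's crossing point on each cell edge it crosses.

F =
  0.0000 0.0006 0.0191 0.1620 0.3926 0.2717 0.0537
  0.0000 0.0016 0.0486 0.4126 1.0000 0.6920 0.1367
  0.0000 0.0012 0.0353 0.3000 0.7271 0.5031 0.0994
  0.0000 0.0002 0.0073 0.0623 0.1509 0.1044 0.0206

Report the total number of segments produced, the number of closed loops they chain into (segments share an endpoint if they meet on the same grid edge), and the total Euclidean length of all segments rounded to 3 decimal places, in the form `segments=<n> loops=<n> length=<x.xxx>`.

cell (0,3): code 0100 → (0.579,4.000)–(1.000,3.564)
cell (0,4): code 1000 → (1.000,4.831)–(0.579,4.000)
cell (1,3): code 0010 → (1.000,3.564)–(1.938,4.000)
cell (1,4): code 0001 → (1.938,4.000)–(1.000,4.831)
total: 4 segments, chained into 1 closed loop(s), length Σ = 3.825893

segments=4 loops=1 length=3.826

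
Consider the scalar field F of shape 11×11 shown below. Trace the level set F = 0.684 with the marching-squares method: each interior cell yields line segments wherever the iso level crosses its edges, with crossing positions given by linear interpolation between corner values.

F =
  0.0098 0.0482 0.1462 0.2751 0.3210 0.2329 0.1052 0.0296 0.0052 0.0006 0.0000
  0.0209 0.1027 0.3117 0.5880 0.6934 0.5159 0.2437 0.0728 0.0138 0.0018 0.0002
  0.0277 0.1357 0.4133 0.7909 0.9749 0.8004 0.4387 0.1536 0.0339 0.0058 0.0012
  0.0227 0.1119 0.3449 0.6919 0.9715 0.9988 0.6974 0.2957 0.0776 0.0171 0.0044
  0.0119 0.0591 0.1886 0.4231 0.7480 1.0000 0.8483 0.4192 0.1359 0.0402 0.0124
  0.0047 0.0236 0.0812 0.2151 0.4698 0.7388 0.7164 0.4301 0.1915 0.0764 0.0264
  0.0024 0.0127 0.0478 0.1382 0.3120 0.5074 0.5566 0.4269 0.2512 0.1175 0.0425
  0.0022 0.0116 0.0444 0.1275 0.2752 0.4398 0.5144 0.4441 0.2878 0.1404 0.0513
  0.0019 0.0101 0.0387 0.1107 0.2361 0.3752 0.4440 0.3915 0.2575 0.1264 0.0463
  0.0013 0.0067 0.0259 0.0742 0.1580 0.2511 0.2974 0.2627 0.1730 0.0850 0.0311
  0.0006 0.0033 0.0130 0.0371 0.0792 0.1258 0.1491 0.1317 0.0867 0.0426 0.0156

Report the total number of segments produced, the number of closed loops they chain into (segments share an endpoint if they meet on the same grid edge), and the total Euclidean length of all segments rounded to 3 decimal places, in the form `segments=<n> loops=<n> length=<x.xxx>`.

segments=18 loops=1 length=12.021

cell (0,3): code 0100 → (0.975,4.000)–(1.000,3.911)
cell (0,4): code 1000 → (1.000,4.053)–(0.975,4.000)
cell (1,2): code 0100 → (1.473,3.000)–(2.000,2.717)
cell (1,3): code 1110 → (1.000,3.911)–(1.473,3.000)
cell (1,4): code 1101 → (1.591,5.000)–(1.000,4.053)
cell (1,5): code 1000 → (2.000,5.322)–(1.591,5.000)
cell (2,2): code 0110 → (2.000,2.717)–(3.000,2.977)
cell (2,5): code 1101 → (2.948,6.000)–(2.000,5.322)
cell (2,6): code 1000 → (3.000,6.033)–(2.948,6.000)
cell (3,2): code 0010 → (3.000,2.977)–(3.029,3.000)
cell (3,3): code 0111 → (3.029,3.000)–(4.000,3.803)
cell (3,6): code 1001 → (4.000,6.383)–(3.000,6.033)
cell (4,3): code 0010 → (4.000,3.803)–(4.230,4.000)
cell (4,4): code 0111 → (4.230,4.000)–(5.000,4.796)
cell (4,6): code 1001 → (5.000,6.113)–(4.000,6.383)
cell (5,4): code 0010 → (5.000,4.796)–(5.237,5.000)
cell (5,5): code 0011 → (5.237,5.000)–(5.203,6.000)
cell (5,6): code 0001 → (5.203,6.000)–(5.000,6.113)
total: 18 segments, chained into 1 closed loop(s), length Σ = 12.020978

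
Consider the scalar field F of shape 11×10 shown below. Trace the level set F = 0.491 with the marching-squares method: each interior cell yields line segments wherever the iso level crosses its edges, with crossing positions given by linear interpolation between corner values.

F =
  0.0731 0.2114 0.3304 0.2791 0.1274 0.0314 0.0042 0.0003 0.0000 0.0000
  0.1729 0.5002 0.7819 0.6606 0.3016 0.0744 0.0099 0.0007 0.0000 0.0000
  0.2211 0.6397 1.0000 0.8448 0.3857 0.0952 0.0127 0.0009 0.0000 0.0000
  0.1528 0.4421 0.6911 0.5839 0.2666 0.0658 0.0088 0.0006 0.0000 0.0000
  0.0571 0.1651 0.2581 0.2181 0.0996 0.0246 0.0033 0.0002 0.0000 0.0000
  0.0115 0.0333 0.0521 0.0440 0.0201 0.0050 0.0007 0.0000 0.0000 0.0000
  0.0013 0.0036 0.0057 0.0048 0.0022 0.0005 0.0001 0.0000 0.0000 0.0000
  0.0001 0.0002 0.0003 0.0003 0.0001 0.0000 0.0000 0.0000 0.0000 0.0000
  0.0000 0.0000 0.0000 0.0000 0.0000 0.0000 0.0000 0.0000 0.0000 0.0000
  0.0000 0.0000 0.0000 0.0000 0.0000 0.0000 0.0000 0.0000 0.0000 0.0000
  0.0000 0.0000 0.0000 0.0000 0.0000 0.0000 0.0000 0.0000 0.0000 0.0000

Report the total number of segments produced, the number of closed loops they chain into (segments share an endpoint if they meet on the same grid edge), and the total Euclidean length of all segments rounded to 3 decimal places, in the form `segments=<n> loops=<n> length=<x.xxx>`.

cell (0,0): code 0100 → (0.968,1.000)–(1.000,0.972)
cell (0,1): code 1100 → (0.356,2.000)–(0.968,1.000)
cell (0,2): code 1100 → (0.555,3.000)–(0.356,2.000)
cell (0,3): code 1000 → (1.000,3.472)–(0.555,3.000)
cell (1,0): code 0110 → (1.000,0.972)–(2.000,0.645)
cell (1,3): code 1001 → (2.000,3.771)–(1.000,3.472)
cell (2,0): code 0010 → (2.000,0.645)–(2.753,1.000)
cell (2,1): code 0111 → (2.753,1.000)–(3.000,1.196)
cell (2,3): code 1001 → (3.000,3.293)–(2.000,3.771)
cell (3,1): code 0010 → (3.000,1.196)–(3.462,2.000)
cell (3,2): code 0011 → (3.462,2.000)–(3.254,3.000)
cell (3,3): code 0001 → (3.254,3.000)–(3.000,3.293)
total: 12 segments, chained into 1 closed loop(s), length Σ = 9.571670

segments=12 loops=1 length=9.572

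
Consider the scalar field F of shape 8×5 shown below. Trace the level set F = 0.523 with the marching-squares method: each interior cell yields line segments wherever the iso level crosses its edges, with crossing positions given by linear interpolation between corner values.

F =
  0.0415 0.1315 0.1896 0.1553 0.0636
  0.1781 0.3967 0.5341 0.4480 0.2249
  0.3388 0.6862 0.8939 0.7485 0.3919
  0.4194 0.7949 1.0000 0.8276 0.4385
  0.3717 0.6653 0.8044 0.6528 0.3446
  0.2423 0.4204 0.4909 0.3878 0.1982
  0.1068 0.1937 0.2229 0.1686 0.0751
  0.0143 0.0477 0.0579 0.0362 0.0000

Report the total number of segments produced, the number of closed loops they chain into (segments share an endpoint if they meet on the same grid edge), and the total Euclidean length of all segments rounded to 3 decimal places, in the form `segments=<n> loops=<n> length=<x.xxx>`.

cell (0,1): code 0100 → (0.968,2.000)–(1.000,1.919)
cell (0,2): code 1000 → (1.000,2.129)–(0.968,2.000)
cell (1,0): code 0100 → (1.436,1.000)–(2.000,0.530)
cell (1,1): code 1110 → (1.000,1.919)–(1.436,1.000)
cell (1,2): code 1101 → (1.250,3.000)–(1.000,2.129)
cell (1,3): code 1000 → (2.000,3.632)–(1.250,3.000)
cell (2,0): code 0110 → (2.000,0.530)–(3.000,0.276)
cell (2,3): code 1001 → (3.000,3.783)–(2.000,3.632)
cell (3,0): code 0110 → (3.000,0.276)–(4.000,0.515)
cell (3,3): code 1001 → (4.000,3.421)–(3.000,3.783)
cell (4,0): code 0010 → (4.000,0.515)–(4.581,1.000)
cell (4,1): code 0011 → (4.581,1.000)–(4.898,2.000)
cell (4,2): code 0011 → (4.898,2.000)–(4.490,3.000)
cell (4,3): code 0001 → (4.490,3.000)–(4.000,3.421)
total: 14 segments, chained into 1 closed loop(s), length Σ = 11.524867

segments=14 loops=1 length=11.525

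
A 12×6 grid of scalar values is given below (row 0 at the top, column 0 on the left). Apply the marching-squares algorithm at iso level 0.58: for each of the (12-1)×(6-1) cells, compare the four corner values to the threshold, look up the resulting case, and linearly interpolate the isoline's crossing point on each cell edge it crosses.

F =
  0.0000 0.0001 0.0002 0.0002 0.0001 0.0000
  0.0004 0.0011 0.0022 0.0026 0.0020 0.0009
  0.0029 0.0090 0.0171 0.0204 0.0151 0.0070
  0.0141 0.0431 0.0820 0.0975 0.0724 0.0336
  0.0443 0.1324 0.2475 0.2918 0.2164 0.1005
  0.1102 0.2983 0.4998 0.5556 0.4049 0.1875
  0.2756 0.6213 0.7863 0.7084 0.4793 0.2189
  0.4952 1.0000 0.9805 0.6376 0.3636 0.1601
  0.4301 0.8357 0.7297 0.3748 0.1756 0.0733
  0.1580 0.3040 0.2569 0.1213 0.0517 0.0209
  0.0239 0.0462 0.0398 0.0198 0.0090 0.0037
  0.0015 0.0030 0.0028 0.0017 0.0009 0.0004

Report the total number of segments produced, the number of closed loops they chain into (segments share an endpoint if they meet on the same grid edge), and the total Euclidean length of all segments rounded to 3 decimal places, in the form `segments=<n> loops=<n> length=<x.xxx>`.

cell (5,0): code 0100 → (5.872,1.000)–(6.000,0.881)
cell (5,1): code 1100 → (5.280,2.000)–(5.872,1.000)
cell (5,2): code 1100 → (5.160,3.000)–(5.280,2.000)
cell (5,3): code 1000 → (6.000,3.560)–(5.160,3.000)
cell (6,0): code 0110 → (6.000,0.881)–(7.000,0.168)
cell (6,3): code 1001 → (7.000,3.210)–(6.000,3.560)
cell (7,0): code 0110 → (7.000,0.168)–(8.000,0.370)
cell (7,2): code 1011 → (8.000,2.422)–(7.219,3.000)
cell (7,3): code 0001 → (7.219,3.000)–(7.000,3.210)
cell (8,0): code 0010 → (8.000,0.370)–(8.481,1.000)
cell (8,1): code 0011 → (8.481,1.000)–(8.317,2.000)
cell (8,2): code 0001 → (8.317,2.000)–(8.000,2.422)
total: 12 segments, chained into 1 closed loop(s), length Σ = 10.271054

segments=12 loops=1 length=10.271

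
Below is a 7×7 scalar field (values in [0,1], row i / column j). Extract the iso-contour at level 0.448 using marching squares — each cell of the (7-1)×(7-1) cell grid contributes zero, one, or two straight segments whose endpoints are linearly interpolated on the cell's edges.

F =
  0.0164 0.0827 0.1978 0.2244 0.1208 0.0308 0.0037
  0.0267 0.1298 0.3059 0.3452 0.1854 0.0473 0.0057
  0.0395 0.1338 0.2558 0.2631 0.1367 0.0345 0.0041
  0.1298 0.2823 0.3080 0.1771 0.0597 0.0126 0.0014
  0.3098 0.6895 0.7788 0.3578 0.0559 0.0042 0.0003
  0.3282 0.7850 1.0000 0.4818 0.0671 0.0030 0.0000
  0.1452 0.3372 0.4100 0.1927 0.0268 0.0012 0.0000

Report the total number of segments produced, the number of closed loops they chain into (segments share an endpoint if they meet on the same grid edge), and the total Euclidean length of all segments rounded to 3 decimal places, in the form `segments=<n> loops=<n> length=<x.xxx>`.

segments=10 loops=1 length=8.483

cell (3,0): code 0100 → (3.407,1.000)–(4.000,0.364)
cell (3,1): code 1100 → (3.297,2.000)–(3.407,1.000)
cell (3,2): code 1000 → (4.000,2.786)–(3.297,2.000)
cell (4,0): code 0110 → (4.000,0.364)–(5.000,0.262)
cell (4,2): code 1101 → (4.727,3.000)–(4.000,2.786)
cell (4,3): code 1000 → (5.000,3.082)–(4.727,3.000)
cell (5,0): code 0010 → (5.000,0.262)–(5.753,1.000)
cell (5,1): code 0011 → (5.753,1.000)–(5.936,2.000)
cell (5,2): code 0011 → (5.936,2.000)–(5.117,3.000)
cell (5,3): code 0001 → (5.117,3.000)–(5.000,3.082)
total: 10 segments, chained into 1 closed loop(s), length Σ = 8.483053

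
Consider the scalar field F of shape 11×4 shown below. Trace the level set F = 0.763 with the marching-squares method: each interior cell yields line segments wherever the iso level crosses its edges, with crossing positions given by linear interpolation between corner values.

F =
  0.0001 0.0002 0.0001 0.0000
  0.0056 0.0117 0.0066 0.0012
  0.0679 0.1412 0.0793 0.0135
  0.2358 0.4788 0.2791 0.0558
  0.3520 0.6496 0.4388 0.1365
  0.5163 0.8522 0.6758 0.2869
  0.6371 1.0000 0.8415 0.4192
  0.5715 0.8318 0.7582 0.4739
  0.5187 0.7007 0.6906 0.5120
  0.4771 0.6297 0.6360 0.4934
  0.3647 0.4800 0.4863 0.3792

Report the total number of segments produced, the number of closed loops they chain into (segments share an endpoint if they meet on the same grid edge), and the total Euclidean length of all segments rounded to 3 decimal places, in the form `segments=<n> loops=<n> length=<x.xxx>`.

cell (4,0): code 0100 → (4.560,1.000)–(5.000,0.734)
cell (4,1): code 1000 → (5.000,1.506)–(4.560,1.000)
cell (5,0): code 0110 → (5.000,0.734)–(6.000,0.347)
cell (5,1): code 1101 → (5.526,2.000)–(5.000,1.506)
cell (5,2): code 1000 → (6.000,2.186)–(5.526,2.000)
cell (6,0): code 0110 → (6.000,0.347)–(7.000,0.736)
cell (6,1): code 1011 → (7.000,1.935)–(6.942,2.000)
cell (6,2): code 0001 → (6.942,2.000)–(6.000,2.186)
cell (7,0): code 0010 → (7.000,0.736)–(7.525,1.000)
cell (7,1): code 0001 → (7.525,1.000)–(7.000,1.935)
total: 10 segments, chained into 1 closed loop(s), length Σ = 7.268112

segments=10 loops=1 length=7.268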